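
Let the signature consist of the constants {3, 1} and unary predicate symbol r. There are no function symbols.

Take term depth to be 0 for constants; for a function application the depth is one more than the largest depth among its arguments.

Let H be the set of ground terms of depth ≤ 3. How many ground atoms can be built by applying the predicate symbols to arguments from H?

2

First count ground terms of depth ≤ 3.
With no function symbols every ground term is a constant, so there are exactly 2 ground terms at every depth bound.
N_0 = 2
N_1 = 2
N_2 = 2
N_3 = 2
So |H| = 2.
Ground atoms are formed by filling each argument slot of a predicate with a term from H, so an r-ary predicate gives |H|^r atoms:
  r: 2
Total ground atoms: 2.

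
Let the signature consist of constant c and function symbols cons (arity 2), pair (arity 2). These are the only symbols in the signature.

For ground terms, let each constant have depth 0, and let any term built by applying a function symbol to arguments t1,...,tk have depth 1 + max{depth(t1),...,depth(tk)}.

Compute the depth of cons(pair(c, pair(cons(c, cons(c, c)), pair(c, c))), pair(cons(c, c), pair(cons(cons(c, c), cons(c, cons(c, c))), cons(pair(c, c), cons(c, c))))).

depth(cons(c, c)) = 1 + max(0, 0) = 1
depth(cons(c, cons(c, c))) = 1 + max(0, 1) = 2
depth(pair(c, c)) = 1 + max(0, 0) = 1
depth(pair(cons(c, cons(c, c)), pair(c, c))) = 1 + max(2, 1) = 3
depth(pair(c, pair(cons(c, cons(c, c)), pair(c, c)))) = 1 + max(0, 3) = 4
depth(cons(cons(c, c), cons(c, cons(c, c)))) = 1 + max(1, 2) = 3
depth(cons(pair(c, c), cons(c, c))) = 1 + max(1, 1) = 2
depth(pair(cons(cons(c, c), cons(c, cons(c, c))), cons(pair(c, c), cons(c, c)))) = 1 + max(3, 2) = 4
depth(pair(cons(c, c), pair(cons(cons(c, c), cons(c, cons(c, c))), cons(pair(c, c), cons(c, c))))) = 1 + max(1, 4) = 5
depth(cons(pair(c, pair(cons(c, cons(c, c)), pair(c, c))), pair(cons(c, c), pair(cons(cons(c, c), cons(c, cons(c, c))), cons(pair(c, c), cons(c, c)))))) = 1 + max(4, 5) = 6

6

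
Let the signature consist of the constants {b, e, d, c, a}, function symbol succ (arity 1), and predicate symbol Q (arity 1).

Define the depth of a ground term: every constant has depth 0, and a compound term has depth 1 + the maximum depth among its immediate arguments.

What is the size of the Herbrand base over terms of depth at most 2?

First count ground terms of depth ≤ 2.
Let N_k = |{terms of depth ≤ k}|. Then N_0 = 5 and N_k = 5 + N_{k-1} for k ≥ 1 (one summand per function symbol, arity giving the exponent).
N_0 = 5
N_1 = 5 + 5 = 10
N_2 = 5 + 10 = 15
So |H| = 15.
A ground atom is a predicate applied to a tuple of terms from H, so the count is the sum over predicates of |H|^arity:
  Q: 15
Total ground atoms: 15.

15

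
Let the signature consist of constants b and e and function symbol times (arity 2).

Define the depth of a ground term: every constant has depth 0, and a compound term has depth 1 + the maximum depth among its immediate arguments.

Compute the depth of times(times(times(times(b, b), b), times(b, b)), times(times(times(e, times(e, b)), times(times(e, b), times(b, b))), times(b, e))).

5

depth(times(b, b)) = 1 + max(0, 0) = 1
depth(times(times(b, b), b)) = 1 + max(1, 0) = 2
depth(times(times(times(b, b), b), times(b, b))) = 1 + max(2, 1) = 3
depth(times(e, b)) = 1 + max(0, 0) = 1
depth(times(e, times(e, b))) = 1 + max(0, 1) = 2
depth(times(times(e, b), times(b, b))) = 1 + max(1, 1) = 2
depth(times(times(e, times(e, b)), times(times(e, b), times(b, b)))) = 1 + max(2, 2) = 3
depth(times(b, e)) = 1 + max(0, 0) = 1
depth(times(times(times(e, times(e, b)), times(times(e, b), times(b, b))), times(b, e))) = 1 + max(3, 1) = 4
depth(times(times(times(times(b, b), b), times(b, b)), times(times(times(e, times(e, b)), times(times(e, b), times(b, b))), times(b, e)))) = 1 + max(3, 4) = 5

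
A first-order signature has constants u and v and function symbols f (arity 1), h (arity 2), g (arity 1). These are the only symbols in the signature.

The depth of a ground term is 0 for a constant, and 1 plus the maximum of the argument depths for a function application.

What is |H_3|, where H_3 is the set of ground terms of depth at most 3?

Let N_k = |{terms of depth ≤ k}|. Then N_0 = 2 and N_k = 2 + N_{k-1} + N_{k-1}^2 + N_{k-1} for k ≥ 1 (one summand per function symbol, arity giving the exponent).
N_0 = 2
N_1 = 2 + 2 + 2^2 + 2 = 10
N_2 = 2 + 10 + 10^2 + 10 = 122
N_3 = 2 + 122 + 122^2 + 122 = 15130

15130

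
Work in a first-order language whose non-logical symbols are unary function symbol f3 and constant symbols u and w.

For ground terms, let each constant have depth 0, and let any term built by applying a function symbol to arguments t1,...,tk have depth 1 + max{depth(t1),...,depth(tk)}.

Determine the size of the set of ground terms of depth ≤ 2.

6

Write N_k for the number of ground terms of depth ≤ k. A term of depth ≤ k is either a constant or a function symbol applied to arguments of depth ≤ k−1, so N_k = 2 + N_{k-1}.
N_0 = 2
N_1 = 2 + 2 = 4
N_2 = 2 + 4 = 6
Explicitly: u, w, f3(u), f3(w), f3(f3(u)), f3(f3(w)).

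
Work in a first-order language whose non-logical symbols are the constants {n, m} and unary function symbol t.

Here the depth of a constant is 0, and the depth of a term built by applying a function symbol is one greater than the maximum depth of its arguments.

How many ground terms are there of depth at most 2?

Let N_k = |{terms of depth ≤ k}|. Then N_0 = 2 and N_k = 2 + N_{k-1} for k ≥ 1 (one summand per function symbol, arity giving the exponent).
N_0 = 2
N_1 = 2 + 2 = 4
N_2 = 2 + 4 = 6
Explicitly: n, m, t(n), t(m), t(t(n)), t(t(m)).

6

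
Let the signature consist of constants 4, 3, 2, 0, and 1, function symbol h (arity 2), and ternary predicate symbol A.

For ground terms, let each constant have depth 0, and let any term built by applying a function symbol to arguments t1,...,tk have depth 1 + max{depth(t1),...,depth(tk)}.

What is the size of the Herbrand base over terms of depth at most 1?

27000

First count ground terms of depth ≤ 1.
Write N_k for the number of ground terms of depth ≤ k. A term of depth ≤ k is either a constant or a function symbol applied to arguments of depth ≤ k−1, so N_k = 5 + N_{k-1}^2.
N_0 = 5
N_1 = 5 + 5^2 = 30
So |H| = 30.
A ground atom is a predicate applied to a tuple of terms from H, so the count is the sum over predicates of |H|^arity:
  A: 30^3 = 27000
Total ground atoms: 27000.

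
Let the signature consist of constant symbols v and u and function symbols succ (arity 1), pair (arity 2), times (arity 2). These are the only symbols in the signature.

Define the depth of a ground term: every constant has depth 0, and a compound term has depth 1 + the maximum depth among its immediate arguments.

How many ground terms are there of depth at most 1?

If N_k denotes the number of depth-≤k ground terms, the 2 constants give N_0 = 2, and each function symbol of arity r contributes N_{k-1}^r new terms at level k: N_k = 2 + N_{k-1} + N_{k-1}^2 + N_{k-1}^2.
N_0 = 2
N_1 = 2 + 2 + 2^2 + 2^2 = 12
Explicitly: v, u, succ(v), succ(u), pair(v, v), pair(v, u), pair(u, v), pair(u, u), times(v, v), times(v, u), times(u, v), times(u, u).

12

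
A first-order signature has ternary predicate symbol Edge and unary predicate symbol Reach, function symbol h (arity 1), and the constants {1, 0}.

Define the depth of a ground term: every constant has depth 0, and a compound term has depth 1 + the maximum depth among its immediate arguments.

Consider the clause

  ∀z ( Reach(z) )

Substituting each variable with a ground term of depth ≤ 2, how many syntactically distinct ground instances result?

6

Ground terms of depth ≤ 2:
  Write N_k for the number of ground terms of depth ≤ k. A term of depth ≤ k is either a constant or a function symbol applied to arguments of depth ≤ k−1, so N_k = 2 + N_{k-1}.
  N_0 = 2
  N_1 = 2 + 2 = 4
  N_2 = 2 + 4 = 6
So there are 6 ground terms available for substitution.
There is 1 variable to instantiate (z),  occurring in at least one literal, so different choices give different ground instances.
Number of ground instances = 6.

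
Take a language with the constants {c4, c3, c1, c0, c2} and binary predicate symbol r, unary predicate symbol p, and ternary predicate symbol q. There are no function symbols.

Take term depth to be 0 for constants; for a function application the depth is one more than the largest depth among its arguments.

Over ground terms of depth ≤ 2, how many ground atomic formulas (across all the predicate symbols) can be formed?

155

First count ground terms of depth ≤ 2.
With no function symbols every ground term is a constant, so there are exactly 5 ground terms at every depth bound.
N_0 = 5
N_1 = 5
N_2 = 5
Explicitly: c4, c3, c1, c0, c2.
So |H| = 5.
For each predicate symbol, the number of ground atoms is |H| raised to its arity; summing:
  r: 5^2 = 25;  p: 5;  q: 5^3 = 125
Total ground atoms: 25 + 5 + 125 = 155.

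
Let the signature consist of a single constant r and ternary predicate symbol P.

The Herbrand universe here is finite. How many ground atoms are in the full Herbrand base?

1

With no function symbols, the Herbrand universe is just the 1 constant.
Ground atoms per predicate: P: 1^3 = 1.
Herbrand base size = 1 = 1.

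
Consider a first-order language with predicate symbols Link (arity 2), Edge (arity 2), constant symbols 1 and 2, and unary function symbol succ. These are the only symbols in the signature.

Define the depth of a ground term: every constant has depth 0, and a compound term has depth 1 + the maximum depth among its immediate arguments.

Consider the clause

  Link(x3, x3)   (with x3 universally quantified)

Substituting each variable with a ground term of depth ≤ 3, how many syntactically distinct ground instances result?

Ground terms of depth ≤ 3:
  Write N_k for the number of ground terms of depth ≤ k. A term of depth ≤ k is either a constant or a function symbol applied to arguments of depth ≤ k−1, so N_k = 2 + N_{k-1}.
  N_0 = 2
  N_1 = 2 + 2 = 4
  N_2 = 2 + 4 = 6
  N_3 = 2 + 6 = 8
So there are 8 ground terms available for substitution.
The clause has 1 distinct variable (x3), which appears in the body. In the free term algebra distinct substitutions yield syntactically distinct ground instances.
Number of ground instances = 8.

8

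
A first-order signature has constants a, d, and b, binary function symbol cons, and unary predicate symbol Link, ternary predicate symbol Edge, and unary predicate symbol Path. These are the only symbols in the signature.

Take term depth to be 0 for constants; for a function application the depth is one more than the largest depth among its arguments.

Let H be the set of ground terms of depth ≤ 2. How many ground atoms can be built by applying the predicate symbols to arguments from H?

3176817

First count ground terms of depth ≤ 2.
Count level by level. With function symbols cons/2, the terms of depth ≤ k are the 3 constants together with each function applied to depth-≤(k−1) tuples, so N_k = 3 + N_{k-1}^2.
N_0 = 3
N_1 = 3 + 3^2 = 12
N_2 = 3 + 12^2 = 147
So |H| = 147.
For each predicate symbol, the number of ground atoms is |H| raised to its arity; summing:
  Link: 147;  Edge: 147^3 = 3176523;  Path: 147
Total ground atoms: 147 + 3176523 + 147 = 3176817.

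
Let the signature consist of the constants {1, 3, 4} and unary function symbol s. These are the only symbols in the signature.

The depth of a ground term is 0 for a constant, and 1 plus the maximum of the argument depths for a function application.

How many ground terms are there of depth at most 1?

6

Let N_k count ground terms of depth at most k. Each non-constant term of depth ≤ k is some function symbol applied to depth-≤(k−1) arguments, giving N_k = 3 + N_{k-1}.
N_0 = 3
N_1 = 3 + 3 = 6
Explicitly: 1, 3, 4, s(1), s(3), s(4).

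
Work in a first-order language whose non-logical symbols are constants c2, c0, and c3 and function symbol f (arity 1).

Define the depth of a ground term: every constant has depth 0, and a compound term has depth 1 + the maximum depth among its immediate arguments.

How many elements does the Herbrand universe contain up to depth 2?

Let N_k count ground terms of depth at most k. Each non-constant term of depth ≤ k is some function symbol applied to depth-≤(k−1) arguments, giving N_k = 3 + N_{k-1}.
N_0 = 3
N_1 = 3 + 3 = 6
N_2 = 3 + 6 = 9
Explicitly: c2, c0, c3, f(c2), f(c0), f(c3), f(f(c2)), f(f(c0)), f(f(c3)).

9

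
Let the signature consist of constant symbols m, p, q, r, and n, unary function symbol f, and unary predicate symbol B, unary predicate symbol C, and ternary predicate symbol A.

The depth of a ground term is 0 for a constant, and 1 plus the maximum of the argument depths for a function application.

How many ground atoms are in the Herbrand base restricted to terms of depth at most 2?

First count ground terms of depth ≤ 2.
If N_k denotes the number of depth-≤k ground terms, the 5 constants give N_0 = 5, and each function symbol of arity r contributes N_{k-1}^r new terms at level k: N_k = 5 + N_{k-1}.
N_0 = 5
N_1 = 5 + 5 = 10
N_2 = 5 + 10 = 15
So |H| = 15.
A ground atom is a predicate applied to a tuple of terms from H, so the count is the sum over predicates of |H|^arity:
  B: 15;  C: 15;  A: 15^3 = 3375
Total ground atoms: 15 + 15 + 3375 = 3405.

3405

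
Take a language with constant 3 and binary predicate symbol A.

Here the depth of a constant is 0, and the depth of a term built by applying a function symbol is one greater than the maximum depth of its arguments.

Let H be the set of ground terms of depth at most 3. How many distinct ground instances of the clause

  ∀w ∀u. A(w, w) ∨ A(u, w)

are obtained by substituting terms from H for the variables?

1

Ground terms of depth ≤ 3:
  With no function symbols every ground term is a constant, so there is exactly 1 ground term at every depth bound.
  N_0 = 1
  N_1 = 1
  N_2 = 1
  N_3 = 1
  Explicitly: 3.
So there is exactly 1 ground term available for substitution.
There are 2 variables to instantiate (w, u), each occurring in at least one literal, so different choices give different ground instances.
Number of ground instances = 1^2 = 1.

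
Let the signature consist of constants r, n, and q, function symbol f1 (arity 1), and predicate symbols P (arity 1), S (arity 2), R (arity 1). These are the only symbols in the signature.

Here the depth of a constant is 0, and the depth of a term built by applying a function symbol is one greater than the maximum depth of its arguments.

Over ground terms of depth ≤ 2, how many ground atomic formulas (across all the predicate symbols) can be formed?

First count ground terms of depth ≤ 2.
Let N_k = |{terms of depth ≤ k}|. Then N_0 = 3 and N_k = 3 + N_{k-1} for k ≥ 1 (one summand per function symbol, arity giving the exponent).
N_0 = 3
N_1 = 3 + 3 = 6
N_2 = 3 + 6 = 9
Explicitly: r, n, q, f1(r), f1(n), f1(q), f1(f1(r)), f1(f1(n)), f1(f1(q)).
So |H| = 9.
Each predicate of arity r yields |H|^r ground atoms (one per choice of an r-tuple from H):
  P: 9;  S: 9^2 = 81;  R: 9
Total ground atoms: 9 + 81 + 9 = 99.

99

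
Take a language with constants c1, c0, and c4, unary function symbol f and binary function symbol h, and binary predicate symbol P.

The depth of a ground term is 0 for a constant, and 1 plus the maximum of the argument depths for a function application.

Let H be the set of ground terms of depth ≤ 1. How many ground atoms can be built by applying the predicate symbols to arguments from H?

First count ground terms of depth ≤ 1.
Let N_k = |{terms of depth ≤ k}|. Then N_0 = 3 and N_k = 3 + N_{k-1} + N_{k-1}^2 for k ≥ 1 (one summand per function symbol, arity giving the exponent).
N_0 = 3
N_1 = 3 + 3 + 3^2 = 15
So |H| = 15.
A ground atom is a predicate applied to a tuple of terms from H, so the count is the sum over predicates of |H|^arity:
  P: 15^2 = 225
Total ground atoms: 225.

225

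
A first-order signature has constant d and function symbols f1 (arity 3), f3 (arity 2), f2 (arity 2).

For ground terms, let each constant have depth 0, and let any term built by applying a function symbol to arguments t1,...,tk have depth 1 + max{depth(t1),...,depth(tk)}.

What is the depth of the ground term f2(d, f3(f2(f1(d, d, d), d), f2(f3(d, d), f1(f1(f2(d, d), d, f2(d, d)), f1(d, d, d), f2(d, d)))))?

6

depth(f1(d, d, d)) = 1 + max(0, 0, 0) = 1
depth(f2(f1(d, d, d), d)) = 1 + max(1, 0) = 2
depth(f3(d, d)) = 1 + max(0, 0) = 1
depth(f2(d, d)) = 1 + max(0, 0) = 1
depth(f1(f2(d, d), d, f2(d, d))) = 1 + max(1, 0, 1) = 2
depth(f1(f1(f2(d, d), d, f2(d, d)), f1(d, d, d), f2(d, d))) = 1 + max(2, 1, 1) = 3
depth(f2(f3(d, d), f1(f1(f2(d, d), d, f2(d, d)), f1(d, d, d), f2(d, d)))) = 1 + max(1, 3) = 4
depth(f3(f2(f1(d, d, d), d), f2(f3(d, d), f1(f1(f2(d, d), d, f2(d, d)), f1(d, d, d), f2(d, d))))) = 1 + max(2, 4) = 5
depth(f2(d, f3(f2(f1(d, d, d), d), f2(f3(d, d), f1(f1(f2(d, d), d, f2(d, d)), f1(d, d, d), f2(d, d)))))) = 1 + max(0, 5) = 6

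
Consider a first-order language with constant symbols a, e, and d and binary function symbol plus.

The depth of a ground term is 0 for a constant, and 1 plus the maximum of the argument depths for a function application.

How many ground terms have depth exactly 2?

If N_k denotes the number of depth-≤k ground terms, the 3 constants give N_0 = 3, and each function symbol of arity r contributes N_{k-1}^r new terms at level k: N_k = 3 + N_{k-1}^2.
N_0 = 3
N_1 = 3 + 3^2 = 12
N_2 = 3 + 12^2 = 147
Terms of depth exactly 2: N_2 − N_1 = 147 − 12 = 135.

135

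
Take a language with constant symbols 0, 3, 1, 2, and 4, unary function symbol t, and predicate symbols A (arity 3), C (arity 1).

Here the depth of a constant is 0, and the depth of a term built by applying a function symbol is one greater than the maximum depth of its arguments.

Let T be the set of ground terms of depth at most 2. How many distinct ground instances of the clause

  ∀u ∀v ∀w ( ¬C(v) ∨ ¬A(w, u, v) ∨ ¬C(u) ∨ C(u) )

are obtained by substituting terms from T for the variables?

3375

Ground terms of depth ≤ 2:
  If N_k denotes the number of depth-≤k ground terms, the 5 constants give N_0 = 5, and each function symbol of arity r contributes N_{k-1}^r new terms at level k: N_k = 5 + N_{k-1}.
  N_0 = 5
  N_1 = 5 + 5 = 10
  N_2 = 5 + 10 = 15
So there are 15 ground terms available for substitution.
Each of u, v, w ranges independently over the available ground terms, and distinct assignments produce distinct instances.
Number of ground instances = 15^3 = 3375.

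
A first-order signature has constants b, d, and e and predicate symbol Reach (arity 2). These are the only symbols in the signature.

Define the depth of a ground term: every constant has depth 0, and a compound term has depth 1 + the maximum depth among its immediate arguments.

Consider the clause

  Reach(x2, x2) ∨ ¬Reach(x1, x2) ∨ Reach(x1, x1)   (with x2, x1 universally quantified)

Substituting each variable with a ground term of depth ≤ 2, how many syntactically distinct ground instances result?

9

Ground terms of depth ≤ 2:
  With no function symbols every ground term is a constant, so there are exactly 3 ground terms at every depth bound.
  N_0 = 3
  N_1 = 3
  N_2 = 3
So there are 3 ground terms available for substitution.
There are 2 variables to instantiate (x2, x1), each occurring in at least one literal, so different choices give different ground instances.
Number of ground instances = 3^2 = 9.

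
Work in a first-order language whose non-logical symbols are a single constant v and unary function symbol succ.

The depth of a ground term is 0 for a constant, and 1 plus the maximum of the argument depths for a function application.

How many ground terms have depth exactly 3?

Write N_k for the number of ground terms of depth ≤ k. A term of depth ≤ k is either a constant or a function symbol applied to arguments of depth ≤ k−1, so N_k = 1 + N_{k-1}.
N_0 = 1
N_1 = 1 + 1 = 2
N_2 = 1 + 2 = 3
N_3 = 1 + 3 = 4
Terms of depth exactly 3: N_3 − N_2 = 4 − 3 = 1.

1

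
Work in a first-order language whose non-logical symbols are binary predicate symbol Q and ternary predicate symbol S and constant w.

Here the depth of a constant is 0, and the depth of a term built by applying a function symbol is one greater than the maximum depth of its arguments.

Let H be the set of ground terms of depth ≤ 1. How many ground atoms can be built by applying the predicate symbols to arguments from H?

First count ground terms of depth ≤ 1.
With no function symbols every ground term is a constant, so there is exactly 1 ground term at every depth bound.
N_0 = 1
N_1 = 1
So |H| = 1.
Ground atoms are formed by filling each argument slot of a predicate with a term from H, so an r-ary predicate gives |H|^r atoms:
  Q: 1^2 = 1;  S: 1^3 = 1
Total ground atoms: 1 + 1 = 2.

2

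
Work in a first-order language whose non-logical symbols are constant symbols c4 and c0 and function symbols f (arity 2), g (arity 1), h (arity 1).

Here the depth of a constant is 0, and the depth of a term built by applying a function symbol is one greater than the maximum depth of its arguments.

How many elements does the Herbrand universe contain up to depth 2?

If N_k denotes the number of depth-≤k ground terms, the 2 constants give N_0 = 2, and each function symbol of arity r contributes N_{k-1}^r new terms at level k: N_k = 2 + N_{k-1}^2 + N_{k-1} + N_{k-1}.
N_0 = 2
N_1 = 2 + 2^2 + 2 + 2 = 10
N_2 = 2 + 10^2 + 10 + 10 = 122

122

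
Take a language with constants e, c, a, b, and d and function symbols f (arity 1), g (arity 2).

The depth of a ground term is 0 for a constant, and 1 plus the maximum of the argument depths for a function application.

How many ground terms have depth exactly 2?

Let N_k count ground terms of depth at most k. Each non-constant term of depth ≤ k is some function symbol applied to depth-≤(k−1) arguments, giving N_k = 5 + N_{k-1} + N_{k-1}^2.
N_0 = 5
N_1 = 5 + 5 + 5^2 = 35
N_2 = 5 + 35 + 35^2 = 1265
Terms of depth exactly 2: N_2 − N_1 = 1265 − 35 = 1230.

1230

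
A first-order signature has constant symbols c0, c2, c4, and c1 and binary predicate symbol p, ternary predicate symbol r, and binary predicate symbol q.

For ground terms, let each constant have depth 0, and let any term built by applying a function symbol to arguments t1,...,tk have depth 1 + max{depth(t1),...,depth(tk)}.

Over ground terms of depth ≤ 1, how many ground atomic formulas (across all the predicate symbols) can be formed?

First count ground terms of depth ≤ 1.
With no function symbols every ground term is a constant, so there are exactly 4 ground terms at every depth bound.
N_0 = 4
N_1 = 4
Explicitly: c0, c2, c4, c1.
So |H| = 4.
For each predicate symbol, the number of ground atoms is |H| raised to its arity; summing:
  p: 4^2 = 16;  r: 4^3 = 64;  q: 4^2 = 16
Total ground atoms: 16 + 64 + 16 = 96.

96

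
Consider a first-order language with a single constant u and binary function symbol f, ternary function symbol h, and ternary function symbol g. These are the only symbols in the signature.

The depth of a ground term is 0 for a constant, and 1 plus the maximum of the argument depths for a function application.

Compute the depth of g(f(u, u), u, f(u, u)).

depth(f(u, u)) = 1 + max(0, 0) = 1
depth(g(f(u, u), u, f(u, u))) = 1 + max(1, 0, 1) = 2

2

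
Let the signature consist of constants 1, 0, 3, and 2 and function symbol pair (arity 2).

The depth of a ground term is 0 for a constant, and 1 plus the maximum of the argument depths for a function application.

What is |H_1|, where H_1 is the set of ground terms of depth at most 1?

20

If N_k denotes the number of depth-≤k ground terms, the 4 constants give N_0 = 4, and each function symbol of arity r contributes N_{k-1}^r new terms at level k: N_k = 4 + N_{k-1}^2.
N_0 = 4
N_1 = 4 + 4^2 = 20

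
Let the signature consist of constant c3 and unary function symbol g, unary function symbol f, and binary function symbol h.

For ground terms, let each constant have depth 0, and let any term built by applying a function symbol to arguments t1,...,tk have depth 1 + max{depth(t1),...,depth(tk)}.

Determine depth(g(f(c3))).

depth(f(c3)) = 1 + depth(c3) = 1 + 0 = 1
depth(g(f(c3))) = 1 + depth(f(c3)) = 1 + 1 = 2

2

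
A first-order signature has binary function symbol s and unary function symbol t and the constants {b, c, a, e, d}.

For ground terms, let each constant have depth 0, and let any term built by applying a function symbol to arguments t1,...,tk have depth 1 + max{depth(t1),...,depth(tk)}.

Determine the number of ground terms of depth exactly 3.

Write N_k for the number of ground terms of depth ≤ k. A term of depth ≤ k is either a constant or a function symbol applied to arguments of depth ≤ k−1, so N_k = 5 + N_{k-1}^2 + N_{k-1}.
N_0 = 5
N_1 = 5 + 5^2 + 5 = 35
N_2 = 5 + 35^2 + 35 = 1265
N_3 = 5 + 1265^2 + 1265 = 1601495
Terms of depth exactly 3: N_3 − N_2 = 1601495 − 1265 = 1600230.

1600230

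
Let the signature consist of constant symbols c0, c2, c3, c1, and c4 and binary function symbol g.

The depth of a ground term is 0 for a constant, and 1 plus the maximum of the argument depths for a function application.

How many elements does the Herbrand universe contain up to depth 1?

30

If N_k denotes the number of depth-≤k ground terms, the 5 constants give N_0 = 5, and each function symbol of arity r contributes N_{k-1}^r new terms at level k: N_k = 5 + N_{k-1}^2.
N_0 = 5
N_1 = 5 + 5^2 = 30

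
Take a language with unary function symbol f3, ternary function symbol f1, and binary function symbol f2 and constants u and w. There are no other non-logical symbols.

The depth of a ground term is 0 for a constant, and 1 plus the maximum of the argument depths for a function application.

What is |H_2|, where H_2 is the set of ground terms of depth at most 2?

4370

Let N_k = |{terms of depth ≤ k}|. Then N_0 = 2 and N_k = 2 + N_{k-1} + N_{k-1}^3 + N_{k-1}^2 for k ≥ 1 (one summand per function symbol, arity giving the exponent).
N_0 = 2
N_1 = 2 + 2 + 2^3 + 2^2 = 16
N_2 = 2 + 16 + 16^3 + 16^2 = 4370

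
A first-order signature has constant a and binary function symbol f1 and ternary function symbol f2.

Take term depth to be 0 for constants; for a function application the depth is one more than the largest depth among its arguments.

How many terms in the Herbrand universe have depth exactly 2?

Let N_k = |{terms of depth ≤ k}|. Then N_0 = 1 and N_k = 1 + N_{k-1}^2 + N_{k-1}^3 for k ≥ 1 (one summand per function symbol, arity giving the exponent).
N_0 = 1
N_1 = 1 + 1^2 + 1^3 = 3
N_2 = 1 + 3^2 + 3^3 = 37
Terms of depth exactly 2: N_2 − N_1 = 37 − 3 = 34.

34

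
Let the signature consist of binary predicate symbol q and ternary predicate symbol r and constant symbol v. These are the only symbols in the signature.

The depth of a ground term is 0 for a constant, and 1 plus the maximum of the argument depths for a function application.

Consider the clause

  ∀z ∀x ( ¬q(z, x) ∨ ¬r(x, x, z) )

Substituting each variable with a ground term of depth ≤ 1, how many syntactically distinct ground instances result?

1

Ground terms of depth ≤ 1:
  With no function symbols every ground term is a constant, so there is exactly 1 ground term at every depth bound.
  N_0 = 1
  N_1 = 1
So there is exactly 1 ground term available for substitution.
The body mentions every one of the 2 quantified variables; since ground terms form a free algebra, no two substitutions collapse to the same formula.
Number of ground instances = 1^2 = 1.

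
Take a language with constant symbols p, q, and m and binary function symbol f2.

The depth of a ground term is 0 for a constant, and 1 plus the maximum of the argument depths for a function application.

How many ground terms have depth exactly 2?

135

If N_k denotes the number of depth-≤k ground terms, the 3 constants give N_0 = 3, and each function symbol of arity r contributes N_{k-1}^r new terms at level k: N_k = 3 + N_{k-1}^2.
N_0 = 3
N_1 = 3 + 3^2 = 12
N_2 = 3 + 12^2 = 147
Terms of depth exactly 2: N_2 − N_1 = 147 − 12 = 135.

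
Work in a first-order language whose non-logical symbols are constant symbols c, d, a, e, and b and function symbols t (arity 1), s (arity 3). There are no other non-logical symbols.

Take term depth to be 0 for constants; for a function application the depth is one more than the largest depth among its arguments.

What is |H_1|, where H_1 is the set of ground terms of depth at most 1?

Count level by level. With function symbols t/1, s/3, the terms of depth ≤ k are the 5 constants together with each function applied to depth-≤(k−1) tuples, so N_k = 5 + N_{k-1} + N_{k-1}^3.
N_0 = 5
N_1 = 5 + 5 + 5^3 = 135

135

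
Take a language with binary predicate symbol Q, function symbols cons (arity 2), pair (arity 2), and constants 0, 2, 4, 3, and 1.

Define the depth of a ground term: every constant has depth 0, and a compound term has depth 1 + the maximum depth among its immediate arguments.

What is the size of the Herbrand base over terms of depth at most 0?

25

First count ground terms of depth ≤ 0.
Let N_k = |{terms of depth ≤ k}|. Then N_0 = 5 and N_k = 5 + N_{k-1}^2 + N_{k-1}^2 for k ≥ 1 (one summand per function symbol, arity giving the exponent).
N_0 = 5
Explicitly: 0, 2, 4, 3, 1.
So |H| = 5.
Ground atoms are formed by filling each argument slot of a predicate with a term from H, so an r-ary predicate gives |H|^r atoms:
  Q: 5^2 = 25
Total ground atoms: 25.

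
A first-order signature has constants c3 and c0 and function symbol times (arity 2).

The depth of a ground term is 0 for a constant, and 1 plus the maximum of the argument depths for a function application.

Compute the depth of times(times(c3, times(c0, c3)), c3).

depth(times(c0, c3)) = 1 + max(0, 0) = 1
depth(times(c3, times(c0, c3))) = 1 + max(0, 1) = 2
depth(times(times(c3, times(c0, c3)), c3)) = 1 + max(2, 0) = 3

3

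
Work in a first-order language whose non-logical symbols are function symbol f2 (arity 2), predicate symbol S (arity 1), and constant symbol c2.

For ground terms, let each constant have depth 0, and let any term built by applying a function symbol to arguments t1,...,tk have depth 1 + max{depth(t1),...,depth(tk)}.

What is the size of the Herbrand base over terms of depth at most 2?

First count ground terms of depth ≤ 2.
Let N_k count ground terms of depth at most k. Each non-constant term of depth ≤ k is some function symbol applied to depth-≤(k−1) arguments, giving N_k = 1 + N_{k-1}^2.
N_0 = 1
N_1 = 1 + 1^2 = 2
N_2 = 1 + 2^2 = 5
So |H| = 5.
A ground atom is a predicate applied to a tuple of terms from H, so the count is the sum over predicates of |H|^arity:
  S: 5
Total ground atoms: 5.

5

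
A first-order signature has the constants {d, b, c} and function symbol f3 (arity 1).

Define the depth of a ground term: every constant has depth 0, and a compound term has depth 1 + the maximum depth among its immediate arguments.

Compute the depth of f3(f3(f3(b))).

depth(f3(b)) = 1 + depth(b) = 1 + 0 = 1
depth(f3(f3(b))) = 1 + depth(f3(b)) = 1 + 1 = 2
depth(f3(f3(f3(b)))) = 1 + depth(f3(f3(b))) = 1 + 2 = 3

3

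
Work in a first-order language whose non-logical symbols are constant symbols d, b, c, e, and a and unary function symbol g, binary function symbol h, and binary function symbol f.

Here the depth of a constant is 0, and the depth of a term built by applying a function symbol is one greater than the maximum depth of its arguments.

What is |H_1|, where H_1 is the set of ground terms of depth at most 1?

Let N_k count ground terms of depth at most k. Each non-constant term of depth ≤ k is some function symbol applied to depth-≤(k−1) arguments, giving N_k = 5 + N_{k-1} + N_{k-1}^2 + N_{k-1}^2.
N_0 = 5
N_1 = 5 + 5 + 5^2 + 5^2 = 60

60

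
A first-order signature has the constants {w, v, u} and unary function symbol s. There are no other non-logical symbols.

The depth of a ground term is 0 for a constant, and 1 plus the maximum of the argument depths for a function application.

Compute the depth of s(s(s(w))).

depth(s(w)) = 1 + depth(w) = 1 + 0 = 1
depth(s(s(w))) = 1 + depth(s(w)) = 1 + 1 = 2
depth(s(s(s(w)))) = 1 + depth(s(s(w))) = 1 + 2 = 3

3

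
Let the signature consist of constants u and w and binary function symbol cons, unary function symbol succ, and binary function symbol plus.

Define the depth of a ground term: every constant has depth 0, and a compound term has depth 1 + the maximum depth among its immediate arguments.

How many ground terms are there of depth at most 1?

Let N_k count ground terms of depth at most k. Each non-constant term of depth ≤ k is some function symbol applied to depth-≤(k−1) arguments, giving N_k = 2 + N_{k-1}^2 + N_{k-1} + N_{k-1}^2.
N_0 = 2
N_1 = 2 + 2^2 + 2 + 2^2 = 12
Explicitly: u, w, cons(u, u), cons(u, w), cons(w, u), cons(w, w), succ(u), succ(w), plus(u, u), plus(u, w), plus(w, u), plus(w, w).

12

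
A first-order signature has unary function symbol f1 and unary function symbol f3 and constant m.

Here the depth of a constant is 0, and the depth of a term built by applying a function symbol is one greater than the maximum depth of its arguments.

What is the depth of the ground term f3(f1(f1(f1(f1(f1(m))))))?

depth(f1(m)) = 1 + depth(m) = 1 + 0 = 1
depth(f1(f1(m))) = 1 + depth(f1(m)) = 1 + 1 = 2
depth(f1(f1(f1(m)))) = 1 + depth(f1(f1(m))) = 1 + 2 = 3
depth(f1(f1(f1(f1(m))))) = 1 + depth(f1(f1(f1(m)))) = 1 + 3 = 4
depth(f1(f1(f1(f1(f1(m)))))) = 1 + depth(f1(f1(f1(f1(m))))) = 1 + 4 = 5
depth(f3(f1(f1(f1(f1(f1(m))))))) = 1 + depth(f1(f1(f1(f1(f1(m)))))) = 1 + 5 = 6

6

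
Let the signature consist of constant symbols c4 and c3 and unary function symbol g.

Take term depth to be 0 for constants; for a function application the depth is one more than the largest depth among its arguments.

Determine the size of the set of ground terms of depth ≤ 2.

Write N_k for the number of ground terms of depth ≤ k. A term of depth ≤ k is either a constant or a function symbol applied to arguments of depth ≤ k−1, so N_k = 2 + N_{k-1}.
N_0 = 2
N_1 = 2 + 2 = 4
N_2 = 2 + 4 = 6
Explicitly: c4, c3, g(c4), g(c3), g(g(c4)), g(g(c3)).

6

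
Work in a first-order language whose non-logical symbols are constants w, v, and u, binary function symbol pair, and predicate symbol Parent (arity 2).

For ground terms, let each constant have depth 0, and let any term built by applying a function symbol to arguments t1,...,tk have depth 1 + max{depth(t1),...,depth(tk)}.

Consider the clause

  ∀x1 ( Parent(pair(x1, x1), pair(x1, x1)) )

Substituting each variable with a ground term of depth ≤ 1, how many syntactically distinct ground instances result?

Ground terms of depth ≤ 1:
  Write N_k for the number of ground terms of depth ≤ k. A term of depth ≤ k is either a constant or a function symbol applied to arguments of depth ≤ k−1, so N_k = 3 + N_{k-1}^2.
  N_0 = 3
  N_1 = 3 + 3^2 = 12
  Explicitly: w, v, u, pair(w, w), pair(w, v), pair(w, u), pair(v, w), pair(v, v), pair(v, u), pair(u, w), pair(u, v), pair(u, u).
So there are 12 ground terms available for substitution.
The variable x1 ranges independently over the available ground terms, and distinct assignments produce distinct instances.
Number of ground instances = 12.

12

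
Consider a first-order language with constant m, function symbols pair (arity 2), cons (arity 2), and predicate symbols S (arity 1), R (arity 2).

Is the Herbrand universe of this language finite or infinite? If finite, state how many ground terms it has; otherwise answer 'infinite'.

The signature has at least one function symbol (pair, arity 2) and at least one constant (m).
Iterating pair gives infinitely many distinct ground terms: m, pair(m, m), pair(pair(m, m), pair(m, m)), ...
So the Herbrand universe is infinite.

infinite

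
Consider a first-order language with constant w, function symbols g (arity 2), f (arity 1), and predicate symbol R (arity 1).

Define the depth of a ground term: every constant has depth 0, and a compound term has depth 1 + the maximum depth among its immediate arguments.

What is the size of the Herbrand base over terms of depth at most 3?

First count ground terms of depth ≤ 3.
Count level by level. With function symbols g/2, f/1, the terms of depth ≤ k are the 1 constant together with each function applied to depth-≤(k−1) tuples, so N_k = 1 + N_{k-1}^2 + N_{k-1}.
N_0 = 1
N_1 = 1 + 1^2 + 1 = 3
N_2 = 1 + 3^2 + 3 = 13
N_3 = 1 + 13^2 + 13 = 183
So |H| = 183.
Ground atoms are formed by filling each argument slot of a predicate with a term from H, so an r-ary predicate gives |H|^r atoms:
  R: 183
Total ground atoms: 183.

183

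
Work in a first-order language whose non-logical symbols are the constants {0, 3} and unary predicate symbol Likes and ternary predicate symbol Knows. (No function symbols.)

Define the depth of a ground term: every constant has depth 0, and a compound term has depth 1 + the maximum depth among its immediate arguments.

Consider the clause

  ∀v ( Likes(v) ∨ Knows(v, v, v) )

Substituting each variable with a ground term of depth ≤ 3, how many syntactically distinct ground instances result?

2

Ground terms of depth ≤ 3:
  With no function symbols every ground term is a constant, so there are exactly 2 ground terms at every depth bound.
  N_0 = 2
  N_1 = 2
  N_2 = 2
  N_3 = 2
  Explicitly: 0, 3.
So there are 2 ground terms available for substitution.
The variable v ranges independently over the available ground terms, and distinct assignments produce distinct instances.
Number of ground instances = 2.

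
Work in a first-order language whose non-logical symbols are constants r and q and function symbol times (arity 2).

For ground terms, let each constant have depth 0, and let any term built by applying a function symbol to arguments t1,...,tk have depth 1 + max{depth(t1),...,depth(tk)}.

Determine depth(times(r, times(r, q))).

2

depth(times(r, q)) = 1 + max(0, 0) = 1
depth(times(r, times(r, q))) = 1 + max(0, 1) = 2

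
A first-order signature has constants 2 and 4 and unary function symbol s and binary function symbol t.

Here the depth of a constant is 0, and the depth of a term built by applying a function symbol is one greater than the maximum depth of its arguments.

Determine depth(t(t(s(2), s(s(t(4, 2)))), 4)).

5

depth(s(2)) = 1 + depth(2) = 1 + 0 = 1
depth(t(4, 2)) = 1 + max(0, 0) = 1
depth(s(t(4, 2))) = 1 + depth(t(4, 2)) = 1 + 1 = 2
depth(s(s(t(4, 2)))) = 1 + depth(s(t(4, 2))) = 1 + 2 = 3
depth(t(s(2), s(s(t(4, 2))))) = 1 + max(1, 3) = 4
depth(t(t(s(2), s(s(t(4, 2)))), 4)) = 1 + max(4, 0) = 5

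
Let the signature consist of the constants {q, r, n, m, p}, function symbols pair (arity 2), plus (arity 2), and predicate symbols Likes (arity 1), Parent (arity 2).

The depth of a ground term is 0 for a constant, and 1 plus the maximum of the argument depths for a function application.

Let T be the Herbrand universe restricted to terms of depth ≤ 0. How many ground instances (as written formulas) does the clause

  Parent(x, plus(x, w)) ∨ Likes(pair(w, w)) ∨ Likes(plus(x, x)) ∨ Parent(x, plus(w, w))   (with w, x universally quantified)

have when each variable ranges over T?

25

Ground terms of depth ≤ 0:
  Let N_k = |{terms of depth ≤ k}|. Then N_0 = 5 and N_k = 5 + N_{k-1}^2 + N_{k-1}^2 for k ≥ 1 (one summand per function symbol, arity giving the exponent).
  N_0 = 5
So there are 5 ground terms available for substitution.
There are 2 variables to instantiate (w, x), each occurring in at least one literal, so different choices give different ground instances.
Number of ground instances = 5^2 = 25.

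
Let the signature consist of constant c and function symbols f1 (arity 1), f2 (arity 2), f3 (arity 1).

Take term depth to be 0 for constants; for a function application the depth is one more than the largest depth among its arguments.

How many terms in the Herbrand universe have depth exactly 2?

21

Count level by level. With function symbols f1/1, f2/2, f3/1, the terms of depth ≤ k are the 1 constant together with each function applied to depth-≤(k−1) tuples, so N_k = 1 + N_{k-1} + N_{k-1}^2 + N_{k-1}.
N_0 = 1
N_1 = 1 + 1 + 1^2 + 1 = 4
N_2 = 1 + 4 + 4^2 + 4 = 25
Terms of depth exactly 2: N_2 − N_1 = 25 − 4 = 21.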